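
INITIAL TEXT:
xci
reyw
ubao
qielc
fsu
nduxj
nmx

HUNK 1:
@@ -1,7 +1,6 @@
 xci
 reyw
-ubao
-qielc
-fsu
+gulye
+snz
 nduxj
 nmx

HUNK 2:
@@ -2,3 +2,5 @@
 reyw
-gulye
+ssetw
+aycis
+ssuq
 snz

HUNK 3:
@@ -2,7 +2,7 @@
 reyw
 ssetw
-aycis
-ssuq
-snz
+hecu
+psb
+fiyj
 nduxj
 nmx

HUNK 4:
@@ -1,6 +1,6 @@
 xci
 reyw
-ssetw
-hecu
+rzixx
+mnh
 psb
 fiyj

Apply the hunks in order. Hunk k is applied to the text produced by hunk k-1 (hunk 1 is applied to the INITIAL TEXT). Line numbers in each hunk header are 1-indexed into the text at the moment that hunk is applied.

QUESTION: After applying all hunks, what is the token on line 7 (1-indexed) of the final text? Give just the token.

Answer: nduxj

Derivation:
Hunk 1: at line 1 remove [ubao,qielc,fsu] add [gulye,snz] -> 6 lines: xci reyw gulye snz nduxj nmx
Hunk 2: at line 2 remove [gulye] add [ssetw,aycis,ssuq] -> 8 lines: xci reyw ssetw aycis ssuq snz nduxj nmx
Hunk 3: at line 2 remove [aycis,ssuq,snz] add [hecu,psb,fiyj] -> 8 lines: xci reyw ssetw hecu psb fiyj nduxj nmx
Hunk 4: at line 1 remove [ssetw,hecu] add [rzixx,mnh] -> 8 lines: xci reyw rzixx mnh psb fiyj nduxj nmx
Final line 7: nduxj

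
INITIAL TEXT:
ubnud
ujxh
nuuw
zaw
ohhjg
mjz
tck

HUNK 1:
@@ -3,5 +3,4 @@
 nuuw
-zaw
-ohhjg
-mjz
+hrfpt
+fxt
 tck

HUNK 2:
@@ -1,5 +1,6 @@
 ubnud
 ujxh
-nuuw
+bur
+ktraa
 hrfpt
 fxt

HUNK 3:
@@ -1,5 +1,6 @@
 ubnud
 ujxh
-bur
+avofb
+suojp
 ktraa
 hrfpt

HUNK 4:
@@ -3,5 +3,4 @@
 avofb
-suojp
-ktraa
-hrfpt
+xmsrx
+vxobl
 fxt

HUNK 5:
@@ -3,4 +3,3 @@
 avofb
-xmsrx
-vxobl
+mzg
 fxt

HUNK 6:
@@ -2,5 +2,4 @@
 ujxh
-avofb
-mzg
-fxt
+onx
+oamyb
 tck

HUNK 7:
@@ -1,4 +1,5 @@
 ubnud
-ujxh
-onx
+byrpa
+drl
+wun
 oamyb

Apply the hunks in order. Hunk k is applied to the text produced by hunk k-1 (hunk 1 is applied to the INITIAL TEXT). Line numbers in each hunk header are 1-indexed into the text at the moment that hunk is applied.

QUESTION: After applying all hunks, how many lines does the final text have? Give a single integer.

Hunk 1: at line 3 remove [zaw,ohhjg,mjz] add [hrfpt,fxt] -> 6 lines: ubnud ujxh nuuw hrfpt fxt tck
Hunk 2: at line 1 remove [nuuw] add [bur,ktraa] -> 7 lines: ubnud ujxh bur ktraa hrfpt fxt tck
Hunk 3: at line 1 remove [bur] add [avofb,suojp] -> 8 lines: ubnud ujxh avofb suojp ktraa hrfpt fxt tck
Hunk 4: at line 3 remove [suojp,ktraa,hrfpt] add [xmsrx,vxobl] -> 7 lines: ubnud ujxh avofb xmsrx vxobl fxt tck
Hunk 5: at line 3 remove [xmsrx,vxobl] add [mzg] -> 6 lines: ubnud ujxh avofb mzg fxt tck
Hunk 6: at line 2 remove [avofb,mzg,fxt] add [onx,oamyb] -> 5 lines: ubnud ujxh onx oamyb tck
Hunk 7: at line 1 remove [ujxh,onx] add [byrpa,drl,wun] -> 6 lines: ubnud byrpa drl wun oamyb tck
Final line count: 6

Answer: 6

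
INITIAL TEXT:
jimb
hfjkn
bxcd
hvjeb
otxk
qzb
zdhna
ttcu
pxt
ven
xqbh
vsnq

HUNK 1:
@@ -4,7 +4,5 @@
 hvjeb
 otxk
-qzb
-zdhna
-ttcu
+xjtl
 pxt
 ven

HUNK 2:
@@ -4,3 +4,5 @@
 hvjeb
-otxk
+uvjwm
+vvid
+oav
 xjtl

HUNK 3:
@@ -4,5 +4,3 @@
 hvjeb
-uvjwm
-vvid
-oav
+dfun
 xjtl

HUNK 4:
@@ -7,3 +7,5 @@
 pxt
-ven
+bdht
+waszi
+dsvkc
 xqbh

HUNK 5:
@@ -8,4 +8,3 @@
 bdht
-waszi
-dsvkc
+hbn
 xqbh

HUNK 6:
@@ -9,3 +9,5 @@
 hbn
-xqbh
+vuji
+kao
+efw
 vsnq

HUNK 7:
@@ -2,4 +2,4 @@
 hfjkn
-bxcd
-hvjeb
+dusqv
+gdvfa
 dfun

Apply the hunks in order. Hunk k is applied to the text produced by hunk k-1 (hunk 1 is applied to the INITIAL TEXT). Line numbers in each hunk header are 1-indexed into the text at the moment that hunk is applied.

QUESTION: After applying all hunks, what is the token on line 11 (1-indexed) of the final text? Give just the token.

Hunk 1: at line 4 remove [qzb,zdhna,ttcu] add [xjtl] -> 10 lines: jimb hfjkn bxcd hvjeb otxk xjtl pxt ven xqbh vsnq
Hunk 2: at line 4 remove [otxk] add [uvjwm,vvid,oav] -> 12 lines: jimb hfjkn bxcd hvjeb uvjwm vvid oav xjtl pxt ven xqbh vsnq
Hunk 3: at line 4 remove [uvjwm,vvid,oav] add [dfun] -> 10 lines: jimb hfjkn bxcd hvjeb dfun xjtl pxt ven xqbh vsnq
Hunk 4: at line 7 remove [ven] add [bdht,waszi,dsvkc] -> 12 lines: jimb hfjkn bxcd hvjeb dfun xjtl pxt bdht waszi dsvkc xqbh vsnq
Hunk 5: at line 8 remove [waszi,dsvkc] add [hbn] -> 11 lines: jimb hfjkn bxcd hvjeb dfun xjtl pxt bdht hbn xqbh vsnq
Hunk 6: at line 9 remove [xqbh] add [vuji,kao,efw] -> 13 lines: jimb hfjkn bxcd hvjeb dfun xjtl pxt bdht hbn vuji kao efw vsnq
Hunk 7: at line 2 remove [bxcd,hvjeb] add [dusqv,gdvfa] -> 13 lines: jimb hfjkn dusqv gdvfa dfun xjtl pxt bdht hbn vuji kao efw vsnq
Final line 11: kao

Answer: kao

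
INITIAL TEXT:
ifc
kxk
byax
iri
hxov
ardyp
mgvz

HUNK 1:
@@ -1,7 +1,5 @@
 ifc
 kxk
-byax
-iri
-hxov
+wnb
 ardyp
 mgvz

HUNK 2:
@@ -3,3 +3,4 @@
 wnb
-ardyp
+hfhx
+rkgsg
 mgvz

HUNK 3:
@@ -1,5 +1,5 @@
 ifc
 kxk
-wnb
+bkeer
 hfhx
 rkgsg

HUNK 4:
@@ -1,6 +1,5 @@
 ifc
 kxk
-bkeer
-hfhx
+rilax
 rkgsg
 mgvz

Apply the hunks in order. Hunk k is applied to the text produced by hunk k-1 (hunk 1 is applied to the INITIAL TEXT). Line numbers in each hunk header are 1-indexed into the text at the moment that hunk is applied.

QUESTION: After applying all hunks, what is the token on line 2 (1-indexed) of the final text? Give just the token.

Hunk 1: at line 1 remove [byax,iri,hxov] add [wnb] -> 5 lines: ifc kxk wnb ardyp mgvz
Hunk 2: at line 3 remove [ardyp] add [hfhx,rkgsg] -> 6 lines: ifc kxk wnb hfhx rkgsg mgvz
Hunk 3: at line 1 remove [wnb] add [bkeer] -> 6 lines: ifc kxk bkeer hfhx rkgsg mgvz
Hunk 4: at line 1 remove [bkeer,hfhx] add [rilax] -> 5 lines: ifc kxk rilax rkgsg mgvz
Final line 2: kxk

Answer: kxk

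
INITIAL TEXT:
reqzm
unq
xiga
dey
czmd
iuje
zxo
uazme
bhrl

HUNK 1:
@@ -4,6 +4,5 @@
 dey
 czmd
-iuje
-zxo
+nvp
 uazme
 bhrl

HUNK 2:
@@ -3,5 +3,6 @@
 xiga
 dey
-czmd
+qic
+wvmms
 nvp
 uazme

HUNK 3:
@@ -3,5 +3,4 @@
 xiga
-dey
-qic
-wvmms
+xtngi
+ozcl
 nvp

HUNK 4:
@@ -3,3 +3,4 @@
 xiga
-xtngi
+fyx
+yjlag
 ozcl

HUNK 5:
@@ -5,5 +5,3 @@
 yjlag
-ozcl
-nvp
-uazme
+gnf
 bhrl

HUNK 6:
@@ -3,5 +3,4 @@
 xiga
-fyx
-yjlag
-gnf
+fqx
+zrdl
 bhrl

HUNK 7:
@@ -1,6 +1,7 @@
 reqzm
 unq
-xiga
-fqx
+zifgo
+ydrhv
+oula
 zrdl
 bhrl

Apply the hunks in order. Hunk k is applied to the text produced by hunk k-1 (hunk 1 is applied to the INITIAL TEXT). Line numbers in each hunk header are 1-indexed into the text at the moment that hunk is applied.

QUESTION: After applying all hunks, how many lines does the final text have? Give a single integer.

Hunk 1: at line 4 remove [iuje,zxo] add [nvp] -> 8 lines: reqzm unq xiga dey czmd nvp uazme bhrl
Hunk 2: at line 3 remove [czmd] add [qic,wvmms] -> 9 lines: reqzm unq xiga dey qic wvmms nvp uazme bhrl
Hunk 3: at line 3 remove [dey,qic,wvmms] add [xtngi,ozcl] -> 8 lines: reqzm unq xiga xtngi ozcl nvp uazme bhrl
Hunk 4: at line 3 remove [xtngi] add [fyx,yjlag] -> 9 lines: reqzm unq xiga fyx yjlag ozcl nvp uazme bhrl
Hunk 5: at line 5 remove [ozcl,nvp,uazme] add [gnf] -> 7 lines: reqzm unq xiga fyx yjlag gnf bhrl
Hunk 6: at line 3 remove [fyx,yjlag,gnf] add [fqx,zrdl] -> 6 lines: reqzm unq xiga fqx zrdl bhrl
Hunk 7: at line 1 remove [xiga,fqx] add [zifgo,ydrhv,oula] -> 7 lines: reqzm unq zifgo ydrhv oula zrdl bhrl
Final line count: 7

Answer: 7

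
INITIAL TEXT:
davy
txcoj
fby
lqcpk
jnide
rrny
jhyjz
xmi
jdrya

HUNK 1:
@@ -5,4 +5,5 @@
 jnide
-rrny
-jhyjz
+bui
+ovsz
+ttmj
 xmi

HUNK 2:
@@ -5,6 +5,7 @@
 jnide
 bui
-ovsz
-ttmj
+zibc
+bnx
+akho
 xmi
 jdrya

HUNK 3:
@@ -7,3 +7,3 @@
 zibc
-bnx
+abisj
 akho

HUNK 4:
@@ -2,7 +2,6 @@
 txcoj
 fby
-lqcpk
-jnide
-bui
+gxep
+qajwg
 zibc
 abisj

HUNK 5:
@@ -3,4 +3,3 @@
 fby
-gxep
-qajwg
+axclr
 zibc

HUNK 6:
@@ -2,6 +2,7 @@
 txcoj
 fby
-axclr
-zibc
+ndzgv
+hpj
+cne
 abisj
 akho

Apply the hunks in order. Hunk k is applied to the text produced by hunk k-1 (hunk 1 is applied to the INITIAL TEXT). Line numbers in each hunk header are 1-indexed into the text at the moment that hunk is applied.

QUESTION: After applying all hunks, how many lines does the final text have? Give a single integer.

Answer: 10

Derivation:
Hunk 1: at line 5 remove [rrny,jhyjz] add [bui,ovsz,ttmj] -> 10 lines: davy txcoj fby lqcpk jnide bui ovsz ttmj xmi jdrya
Hunk 2: at line 5 remove [ovsz,ttmj] add [zibc,bnx,akho] -> 11 lines: davy txcoj fby lqcpk jnide bui zibc bnx akho xmi jdrya
Hunk 3: at line 7 remove [bnx] add [abisj] -> 11 lines: davy txcoj fby lqcpk jnide bui zibc abisj akho xmi jdrya
Hunk 4: at line 2 remove [lqcpk,jnide,bui] add [gxep,qajwg] -> 10 lines: davy txcoj fby gxep qajwg zibc abisj akho xmi jdrya
Hunk 5: at line 3 remove [gxep,qajwg] add [axclr] -> 9 lines: davy txcoj fby axclr zibc abisj akho xmi jdrya
Hunk 6: at line 2 remove [axclr,zibc] add [ndzgv,hpj,cne] -> 10 lines: davy txcoj fby ndzgv hpj cne abisj akho xmi jdrya
Final line count: 10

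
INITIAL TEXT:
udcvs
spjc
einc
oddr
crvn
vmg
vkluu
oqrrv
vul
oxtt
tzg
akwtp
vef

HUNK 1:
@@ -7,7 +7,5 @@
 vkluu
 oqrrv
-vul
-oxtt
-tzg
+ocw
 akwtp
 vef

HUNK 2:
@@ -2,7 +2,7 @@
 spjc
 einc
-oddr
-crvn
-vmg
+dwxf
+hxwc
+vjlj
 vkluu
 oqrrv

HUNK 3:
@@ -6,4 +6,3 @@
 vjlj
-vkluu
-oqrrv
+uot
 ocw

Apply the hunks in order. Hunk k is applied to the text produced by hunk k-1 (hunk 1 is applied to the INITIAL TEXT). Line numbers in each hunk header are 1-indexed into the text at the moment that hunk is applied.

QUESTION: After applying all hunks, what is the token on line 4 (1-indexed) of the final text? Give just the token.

Hunk 1: at line 7 remove [vul,oxtt,tzg] add [ocw] -> 11 lines: udcvs spjc einc oddr crvn vmg vkluu oqrrv ocw akwtp vef
Hunk 2: at line 2 remove [oddr,crvn,vmg] add [dwxf,hxwc,vjlj] -> 11 lines: udcvs spjc einc dwxf hxwc vjlj vkluu oqrrv ocw akwtp vef
Hunk 3: at line 6 remove [vkluu,oqrrv] add [uot] -> 10 lines: udcvs spjc einc dwxf hxwc vjlj uot ocw akwtp vef
Final line 4: dwxf

Answer: dwxf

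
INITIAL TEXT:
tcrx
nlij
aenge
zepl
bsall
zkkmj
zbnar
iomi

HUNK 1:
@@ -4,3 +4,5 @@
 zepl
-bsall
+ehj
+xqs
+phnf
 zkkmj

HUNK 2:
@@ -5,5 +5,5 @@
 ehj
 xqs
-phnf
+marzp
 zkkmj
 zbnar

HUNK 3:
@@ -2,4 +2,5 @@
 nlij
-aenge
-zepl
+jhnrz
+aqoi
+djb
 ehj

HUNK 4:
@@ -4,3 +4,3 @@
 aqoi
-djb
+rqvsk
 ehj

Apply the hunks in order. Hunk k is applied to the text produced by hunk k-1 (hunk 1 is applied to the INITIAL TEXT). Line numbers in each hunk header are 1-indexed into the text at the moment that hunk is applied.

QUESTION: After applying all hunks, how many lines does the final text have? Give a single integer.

Answer: 11

Derivation:
Hunk 1: at line 4 remove [bsall] add [ehj,xqs,phnf] -> 10 lines: tcrx nlij aenge zepl ehj xqs phnf zkkmj zbnar iomi
Hunk 2: at line 5 remove [phnf] add [marzp] -> 10 lines: tcrx nlij aenge zepl ehj xqs marzp zkkmj zbnar iomi
Hunk 3: at line 2 remove [aenge,zepl] add [jhnrz,aqoi,djb] -> 11 lines: tcrx nlij jhnrz aqoi djb ehj xqs marzp zkkmj zbnar iomi
Hunk 4: at line 4 remove [djb] add [rqvsk] -> 11 lines: tcrx nlij jhnrz aqoi rqvsk ehj xqs marzp zkkmj zbnar iomi
Final line count: 11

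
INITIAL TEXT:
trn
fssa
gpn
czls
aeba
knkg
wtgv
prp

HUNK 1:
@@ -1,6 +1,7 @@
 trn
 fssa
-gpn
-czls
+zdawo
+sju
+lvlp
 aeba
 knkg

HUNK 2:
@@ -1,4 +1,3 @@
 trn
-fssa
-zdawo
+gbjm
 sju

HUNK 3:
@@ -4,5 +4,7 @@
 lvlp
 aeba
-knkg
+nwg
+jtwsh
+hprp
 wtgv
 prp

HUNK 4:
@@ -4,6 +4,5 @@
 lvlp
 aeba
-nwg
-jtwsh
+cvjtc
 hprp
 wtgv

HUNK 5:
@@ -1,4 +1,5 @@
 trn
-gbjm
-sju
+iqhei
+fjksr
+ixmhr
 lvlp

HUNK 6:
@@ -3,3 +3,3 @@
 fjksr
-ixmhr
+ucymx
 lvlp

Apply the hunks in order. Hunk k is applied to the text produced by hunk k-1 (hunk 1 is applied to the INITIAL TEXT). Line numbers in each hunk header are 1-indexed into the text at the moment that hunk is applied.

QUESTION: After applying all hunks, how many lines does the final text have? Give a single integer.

Answer: 10

Derivation:
Hunk 1: at line 1 remove [gpn,czls] add [zdawo,sju,lvlp] -> 9 lines: trn fssa zdawo sju lvlp aeba knkg wtgv prp
Hunk 2: at line 1 remove [fssa,zdawo] add [gbjm] -> 8 lines: trn gbjm sju lvlp aeba knkg wtgv prp
Hunk 3: at line 4 remove [knkg] add [nwg,jtwsh,hprp] -> 10 lines: trn gbjm sju lvlp aeba nwg jtwsh hprp wtgv prp
Hunk 4: at line 4 remove [nwg,jtwsh] add [cvjtc] -> 9 lines: trn gbjm sju lvlp aeba cvjtc hprp wtgv prp
Hunk 5: at line 1 remove [gbjm,sju] add [iqhei,fjksr,ixmhr] -> 10 lines: trn iqhei fjksr ixmhr lvlp aeba cvjtc hprp wtgv prp
Hunk 6: at line 3 remove [ixmhr] add [ucymx] -> 10 lines: trn iqhei fjksr ucymx lvlp aeba cvjtc hprp wtgv prp
Final line count: 10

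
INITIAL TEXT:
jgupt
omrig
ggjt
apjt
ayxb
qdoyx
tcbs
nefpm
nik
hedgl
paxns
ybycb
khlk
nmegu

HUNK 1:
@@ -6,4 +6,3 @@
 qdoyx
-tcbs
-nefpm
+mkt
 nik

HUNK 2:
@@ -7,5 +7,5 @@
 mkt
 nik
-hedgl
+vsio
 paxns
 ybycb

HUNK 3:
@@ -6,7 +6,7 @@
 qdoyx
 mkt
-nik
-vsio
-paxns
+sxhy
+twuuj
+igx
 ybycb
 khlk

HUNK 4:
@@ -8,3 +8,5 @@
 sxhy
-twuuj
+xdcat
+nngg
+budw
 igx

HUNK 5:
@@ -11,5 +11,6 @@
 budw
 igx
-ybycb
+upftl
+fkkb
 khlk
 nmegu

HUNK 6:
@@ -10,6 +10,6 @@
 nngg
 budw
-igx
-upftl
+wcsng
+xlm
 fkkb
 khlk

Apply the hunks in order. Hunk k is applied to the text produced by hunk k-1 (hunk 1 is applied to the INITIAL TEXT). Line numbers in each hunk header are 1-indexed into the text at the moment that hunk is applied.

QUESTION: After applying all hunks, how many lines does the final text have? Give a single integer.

Answer: 16

Derivation:
Hunk 1: at line 6 remove [tcbs,nefpm] add [mkt] -> 13 lines: jgupt omrig ggjt apjt ayxb qdoyx mkt nik hedgl paxns ybycb khlk nmegu
Hunk 2: at line 7 remove [hedgl] add [vsio] -> 13 lines: jgupt omrig ggjt apjt ayxb qdoyx mkt nik vsio paxns ybycb khlk nmegu
Hunk 3: at line 6 remove [nik,vsio,paxns] add [sxhy,twuuj,igx] -> 13 lines: jgupt omrig ggjt apjt ayxb qdoyx mkt sxhy twuuj igx ybycb khlk nmegu
Hunk 4: at line 8 remove [twuuj] add [xdcat,nngg,budw] -> 15 lines: jgupt omrig ggjt apjt ayxb qdoyx mkt sxhy xdcat nngg budw igx ybycb khlk nmegu
Hunk 5: at line 11 remove [ybycb] add [upftl,fkkb] -> 16 lines: jgupt omrig ggjt apjt ayxb qdoyx mkt sxhy xdcat nngg budw igx upftl fkkb khlk nmegu
Hunk 6: at line 10 remove [igx,upftl] add [wcsng,xlm] -> 16 lines: jgupt omrig ggjt apjt ayxb qdoyx mkt sxhy xdcat nngg budw wcsng xlm fkkb khlk nmegu
Final line count: 16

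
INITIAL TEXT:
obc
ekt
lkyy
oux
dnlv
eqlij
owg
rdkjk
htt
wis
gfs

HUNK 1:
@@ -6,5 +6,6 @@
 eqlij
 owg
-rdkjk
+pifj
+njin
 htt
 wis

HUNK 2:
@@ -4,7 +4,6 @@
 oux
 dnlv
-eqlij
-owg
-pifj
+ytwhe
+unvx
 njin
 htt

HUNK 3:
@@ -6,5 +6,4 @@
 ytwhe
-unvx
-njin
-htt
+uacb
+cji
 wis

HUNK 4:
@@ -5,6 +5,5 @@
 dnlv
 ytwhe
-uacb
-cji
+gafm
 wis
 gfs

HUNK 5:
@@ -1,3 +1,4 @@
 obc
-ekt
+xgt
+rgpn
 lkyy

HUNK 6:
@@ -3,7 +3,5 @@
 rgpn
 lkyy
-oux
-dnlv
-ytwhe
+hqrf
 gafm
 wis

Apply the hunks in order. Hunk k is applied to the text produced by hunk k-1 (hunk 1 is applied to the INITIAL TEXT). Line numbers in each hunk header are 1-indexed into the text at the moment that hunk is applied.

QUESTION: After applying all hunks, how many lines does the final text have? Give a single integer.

Answer: 8

Derivation:
Hunk 1: at line 6 remove [rdkjk] add [pifj,njin] -> 12 lines: obc ekt lkyy oux dnlv eqlij owg pifj njin htt wis gfs
Hunk 2: at line 4 remove [eqlij,owg,pifj] add [ytwhe,unvx] -> 11 lines: obc ekt lkyy oux dnlv ytwhe unvx njin htt wis gfs
Hunk 3: at line 6 remove [unvx,njin,htt] add [uacb,cji] -> 10 lines: obc ekt lkyy oux dnlv ytwhe uacb cji wis gfs
Hunk 4: at line 5 remove [uacb,cji] add [gafm] -> 9 lines: obc ekt lkyy oux dnlv ytwhe gafm wis gfs
Hunk 5: at line 1 remove [ekt] add [xgt,rgpn] -> 10 lines: obc xgt rgpn lkyy oux dnlv ytwhe gafm wis gfs
Hunk 6: at line 3 remove [oux,dnlv,ytwhe] add [hqrf] -> 8 lines: obc xgt rgpn lkyy hqrf gafm wis gfs
Final line count: 8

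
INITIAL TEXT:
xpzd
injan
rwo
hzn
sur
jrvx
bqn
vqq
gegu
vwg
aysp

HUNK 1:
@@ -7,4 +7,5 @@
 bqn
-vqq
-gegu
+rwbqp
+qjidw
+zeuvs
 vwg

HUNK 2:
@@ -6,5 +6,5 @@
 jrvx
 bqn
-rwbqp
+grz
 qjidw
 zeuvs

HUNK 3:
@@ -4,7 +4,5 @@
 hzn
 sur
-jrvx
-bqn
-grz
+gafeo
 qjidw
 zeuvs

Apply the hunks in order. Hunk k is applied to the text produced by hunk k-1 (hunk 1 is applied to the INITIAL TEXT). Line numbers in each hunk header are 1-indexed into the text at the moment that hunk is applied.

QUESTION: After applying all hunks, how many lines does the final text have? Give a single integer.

Answer: 10

Derivation:
Hunk 1: at line 7 remove [vqq,gegu] add [rwbqp,qjidw,zeuvs] -> 12 lines: xpzd injan rwo hzn sur jrvx bqn rwbqp qjidw zeuvs vwg aysp
Hunk 2: at line 6 remove [rwbqp] add [grz] -> 12 lines: xpzd injan rwo hzn sur jrvx bqn grz qjidw zeuvs vwg aysp
Hunk 3: at line 4 remove [jrvx,bqn,grz] add [gafeo] -> 10 lines: xpzd injan rwo hzn sur gafeo qjidw zeuvs vwg aysp
Final line count: 10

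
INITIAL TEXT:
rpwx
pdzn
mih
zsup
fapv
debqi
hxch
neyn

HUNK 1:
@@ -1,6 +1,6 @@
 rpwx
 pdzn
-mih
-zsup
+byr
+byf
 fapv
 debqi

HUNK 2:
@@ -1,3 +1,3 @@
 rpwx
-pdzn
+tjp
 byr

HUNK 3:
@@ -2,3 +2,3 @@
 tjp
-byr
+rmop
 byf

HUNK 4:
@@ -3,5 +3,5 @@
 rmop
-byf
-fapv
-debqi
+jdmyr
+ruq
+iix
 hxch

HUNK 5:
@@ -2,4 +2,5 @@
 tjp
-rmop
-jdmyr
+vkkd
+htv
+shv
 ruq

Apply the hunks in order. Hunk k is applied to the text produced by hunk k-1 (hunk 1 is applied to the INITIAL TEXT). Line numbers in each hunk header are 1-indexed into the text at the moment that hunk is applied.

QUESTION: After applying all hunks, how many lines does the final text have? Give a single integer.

Hunk 1: at line 1 remove [mih,zsup] add [byr,byf] -> 8 lines: rpwx pdzn byr byf fapv debqi hxch neyn
Hunk 2: at line 1 remove [pdzn] add [tjp] -> 8 lines: rpwx tjp byr byf fapv debqi hxch neyn
Hunk 3: at line 2 remove [byr] add [rmop] -> 8 lines: rpwx tjp rmop byf fapv debqi hxch neyn
Hunk 4: at line 3 remove [byf,fapv,debqi] add [jdmyr,ruq,iix] -> 8 lines: rpwx tjp rmop jdmyr ruq iix hxch neyn
Hunk 5: at line 2 remove [rmop,jdmyr] add [vkkd,htv,shv] -> 9 lines: rpwx tjp vkkd htv shv ruq iix hxch neyn
Final line count: 9

Answer: 9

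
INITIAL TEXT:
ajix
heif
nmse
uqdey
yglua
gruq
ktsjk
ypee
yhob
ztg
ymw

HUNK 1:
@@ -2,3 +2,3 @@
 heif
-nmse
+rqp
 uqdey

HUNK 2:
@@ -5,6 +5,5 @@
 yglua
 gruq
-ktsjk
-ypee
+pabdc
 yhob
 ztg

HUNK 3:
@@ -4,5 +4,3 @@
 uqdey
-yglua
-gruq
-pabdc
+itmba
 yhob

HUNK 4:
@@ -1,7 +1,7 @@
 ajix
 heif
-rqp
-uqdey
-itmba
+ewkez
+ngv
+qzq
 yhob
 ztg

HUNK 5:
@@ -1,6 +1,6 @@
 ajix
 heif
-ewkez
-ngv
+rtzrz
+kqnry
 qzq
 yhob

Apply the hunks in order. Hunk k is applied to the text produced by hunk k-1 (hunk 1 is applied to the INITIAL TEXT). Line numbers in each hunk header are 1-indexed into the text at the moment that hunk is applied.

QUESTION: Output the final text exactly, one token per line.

Answer: ajix
heif
rtzrz
kqnry
qzq
yhob
ztg
ymw

Derivation:
Hunk 1: at line 2 remove [nmse] add [rqp] -> 11 lines: ajix heif rqp uqdey yglua gruq ktsjk ypee yhob ztg ymw
Hunk 2: at line 5 remove [ktsjk,ypee] add [pabdc] -> 10 lines: ajix heif rqp uqdey yglua gruq pabdc yhob ztg ymw
Hunk 3: at line 4 remove [yglua,gruq,pabdc] add [itmba] -> 8 lines: ajix heif rqp uqdey itmba yhob ztg ymw
Hunk 4: at line 1 remove [rqp,uqdey,itmba] add [ewkez,ngv,qzq] -> 8 lines: ajix heif ewkez ngv qzq yhob ztg ymw
Hunk 5: at line 1 remove [ewkez,ngv] add [rtzrz,kqnry] -> 8 lines: ajix heif rtzrz kqnry qzq yhob ztg ymw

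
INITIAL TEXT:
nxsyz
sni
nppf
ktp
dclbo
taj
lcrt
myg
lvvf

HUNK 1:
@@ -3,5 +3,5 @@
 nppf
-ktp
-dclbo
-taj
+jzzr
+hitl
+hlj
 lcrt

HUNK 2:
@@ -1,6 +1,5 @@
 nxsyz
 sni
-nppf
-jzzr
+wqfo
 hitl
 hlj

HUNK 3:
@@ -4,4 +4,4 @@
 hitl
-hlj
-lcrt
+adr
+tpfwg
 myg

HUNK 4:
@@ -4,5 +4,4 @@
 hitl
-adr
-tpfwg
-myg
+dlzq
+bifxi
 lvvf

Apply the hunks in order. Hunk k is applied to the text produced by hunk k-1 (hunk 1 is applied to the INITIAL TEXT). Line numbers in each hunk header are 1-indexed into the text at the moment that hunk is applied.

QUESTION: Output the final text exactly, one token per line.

Answer: nxsyz
sni
wqfo
hitl
dlzq
bifxi
lvvf

Derivation:
Hunk 1: at line 3 remove [ktp,dclbo,taj] add [jzzr,hitl,hlj] -> 9 lines: nxsyz sni nppf jzzr hitl hlj lcrt myg lvvf
Hunk 2: at line 1 remove [nppf,jzzr] add [wqfo] -> 8 lines: nxsyz sni wqfo hitl hlj lcrt myg lvvf
Hunk 3: at line 4 remove [hlj,lcrt] add [adr,tpfwg] -> 8 lines: nxsyz sni wqfo hitl adr tpfwg myg lvvf
Hunk 4: at line 4 remove [adr,tpfwg,myg] add [dlzq,bifxi] -> 7 lines: nxsyz sni wqfo hitl dlzq bifxi lvvf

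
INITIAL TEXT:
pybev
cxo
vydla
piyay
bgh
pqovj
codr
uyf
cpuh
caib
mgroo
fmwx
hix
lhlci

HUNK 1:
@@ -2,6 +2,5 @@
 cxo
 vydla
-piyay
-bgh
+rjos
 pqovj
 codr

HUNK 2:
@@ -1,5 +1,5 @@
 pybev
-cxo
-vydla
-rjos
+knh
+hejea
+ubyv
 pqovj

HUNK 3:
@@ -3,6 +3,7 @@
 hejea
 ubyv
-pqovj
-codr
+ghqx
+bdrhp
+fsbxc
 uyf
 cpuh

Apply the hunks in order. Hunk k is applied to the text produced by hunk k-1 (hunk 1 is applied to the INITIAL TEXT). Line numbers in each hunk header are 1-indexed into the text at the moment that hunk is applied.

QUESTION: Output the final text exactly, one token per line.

Answer: pybev
knh
hejea
ubyv
ghqx
bdrhp
fsbxc
uyf
cpuh
caib
mgroo
fmwx
hix
lhlci

Derivation:
Hunk 1: at line 2 remove [piyay,bgh] add [rjos] -> 13 lines: pybev cxo vydla rjos pqovj codr uyf cpuh caib mgroo fmwx hix lhlci
Hunk 2: at line 1 remove [cxo,vydla,rjos] add [knh,hejea,ubyv] -> 13 lines: pybev knh hejea ubyv pqovj codr uyf cpuh caib mgroo fmwx hix lhlci
Hunk 3: at line 3 remove [pqovj,codr] add [ghqx,bdrhp,fsbxc] -> 14 lines: pybev knh hejea ubyv ghqx bdrhp fsbxc uyf cpuh caib mgroo fmwx hix lhlci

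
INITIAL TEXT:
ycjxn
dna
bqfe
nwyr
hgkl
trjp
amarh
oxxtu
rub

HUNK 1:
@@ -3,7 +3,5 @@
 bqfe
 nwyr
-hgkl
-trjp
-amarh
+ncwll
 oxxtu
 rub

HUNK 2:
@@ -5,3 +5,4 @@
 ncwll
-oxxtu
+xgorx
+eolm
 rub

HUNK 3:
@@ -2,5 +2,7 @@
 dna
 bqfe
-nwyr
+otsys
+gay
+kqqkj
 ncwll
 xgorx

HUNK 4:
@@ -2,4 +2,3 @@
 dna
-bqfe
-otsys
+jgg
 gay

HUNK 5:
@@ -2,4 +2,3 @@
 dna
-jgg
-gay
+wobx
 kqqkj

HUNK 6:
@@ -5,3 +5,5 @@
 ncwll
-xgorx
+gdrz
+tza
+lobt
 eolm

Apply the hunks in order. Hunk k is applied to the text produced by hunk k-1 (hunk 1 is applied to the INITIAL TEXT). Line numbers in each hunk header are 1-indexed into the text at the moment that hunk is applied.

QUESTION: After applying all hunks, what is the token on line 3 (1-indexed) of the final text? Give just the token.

Hunk 1: at line 3 remove [hgkl,trjp,amarh] add [ncwll] -> 7 lines: ycjxn dna bqfe nwyr ncwll oxxtu rub
Hunk 2: at line 5 remove [oxxtu] add [xgorx,eolm] -> 8 lines: ycjxn dna bqfe nwyr ncwll xgorx eolm rub
Hunk 3: at line 2 remove [nwyr] add [otsys,gay,kqqkj] -> 10 lines: ycjxn dna bqfe otsys gay kqqkj ncwll xgorx eolm rub
Hunk 4: at line 2 remove [bqfe,otsys] add [jgg] -> 9 lines: ycjxn dna jgg gay kqqkj ncwll xgorx eolm rub
Hunk 5: at line 2 remove [jgg,gay] add [wobx] -> 8 lines: ycjxn dna wobx kqqkj ncwll xgorx eolm rub
Hunk 6: at line 5 remove [xgorx] add [gdrz,tza,lobt] -> 10 lines: ycjxn dna wobx kqqkj ncwll gdrz tza lobt eolm rub
Final line 3: wobx

Answer: wobx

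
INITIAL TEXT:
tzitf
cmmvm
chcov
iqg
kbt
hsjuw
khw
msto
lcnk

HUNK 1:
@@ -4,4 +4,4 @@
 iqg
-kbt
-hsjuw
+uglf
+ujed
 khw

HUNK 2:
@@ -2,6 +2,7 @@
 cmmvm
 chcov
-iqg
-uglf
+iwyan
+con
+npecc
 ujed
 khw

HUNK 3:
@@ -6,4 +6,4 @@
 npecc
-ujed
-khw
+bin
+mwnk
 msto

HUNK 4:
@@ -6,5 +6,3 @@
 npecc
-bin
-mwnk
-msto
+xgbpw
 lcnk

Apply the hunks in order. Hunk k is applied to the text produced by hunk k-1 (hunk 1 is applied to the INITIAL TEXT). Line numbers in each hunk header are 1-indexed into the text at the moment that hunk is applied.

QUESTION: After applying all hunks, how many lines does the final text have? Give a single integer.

Hunk 1: at line 4 remove [kbt,hsjuw] add [uglf,ujed] -> 9 lines: tzitf cmmvm chcov iqg uglf ujed khw msto lcnk
Hunk 2: at line 2 remove [iqg,uglf] add [iwyan,con,npecc] -> 10 lines: tzitf cmmvm chcov iwyan con npecc ujed khw msto lcnk
Hunk 3: at line 6 remove [ujed,khw] add [bin,mwnk] -> 10 lines: tzitf cmmvm chcov iwyan con npecc bin mwnk msto lcnk
Hunk 4: at line 6 remove [bin,mwnk,msto] add [xgbpw] -> 8 lines: tzitf cmmvm chcov iwyan con npecc xgbpw lcnk
Final line count: 8

Answer: 8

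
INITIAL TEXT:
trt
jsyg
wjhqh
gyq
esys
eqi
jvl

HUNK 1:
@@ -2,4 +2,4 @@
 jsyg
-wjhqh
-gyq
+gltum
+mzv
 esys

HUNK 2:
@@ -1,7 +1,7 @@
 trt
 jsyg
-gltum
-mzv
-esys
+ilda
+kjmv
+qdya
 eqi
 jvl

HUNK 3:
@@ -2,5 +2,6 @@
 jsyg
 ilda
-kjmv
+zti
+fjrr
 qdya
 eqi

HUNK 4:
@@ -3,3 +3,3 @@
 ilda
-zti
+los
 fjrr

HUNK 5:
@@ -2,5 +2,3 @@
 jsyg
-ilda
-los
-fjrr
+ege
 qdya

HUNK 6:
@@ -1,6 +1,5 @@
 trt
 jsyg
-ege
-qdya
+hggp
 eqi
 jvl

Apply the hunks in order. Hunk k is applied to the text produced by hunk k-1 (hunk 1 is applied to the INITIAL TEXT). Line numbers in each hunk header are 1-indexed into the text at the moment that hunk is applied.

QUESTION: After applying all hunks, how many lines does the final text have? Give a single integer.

Answer: 5

Derivation:
Hunk 1: at line 2 remove [wjhqh,gyq] add [gltum,mzv] -> 7 lines: trt jsyg gltum mzv esys eqi jvl
Hunk 2: at line 1 remove [gltum,mzv,esys] add [ilda,kjmv,qdya] -> 7 lines: trt jsyg ilda kjmv qdya eqi jvl
Hunk 3: at line 2 remove [kjmv] add [zti,fjrr] -> 8 lines: trt jsyg ilda zti fjrr qdya eqi jvl
Hunk 4: at line 3 remove [zti] add [los] -> 8 lines: trt jsyg ilda los fjrr qdya eqi jvl
Hunk 5: at line 2 remove [ilda,los,fjrr] add [ege] -> 6 lines: trt jsyg ege qdya eqi jvl
Hunk 6: at line 1 remove [ege,qdya] add [hggp] -> 5 lines: trt jsyg hggp eqi jvl
Final line count: 5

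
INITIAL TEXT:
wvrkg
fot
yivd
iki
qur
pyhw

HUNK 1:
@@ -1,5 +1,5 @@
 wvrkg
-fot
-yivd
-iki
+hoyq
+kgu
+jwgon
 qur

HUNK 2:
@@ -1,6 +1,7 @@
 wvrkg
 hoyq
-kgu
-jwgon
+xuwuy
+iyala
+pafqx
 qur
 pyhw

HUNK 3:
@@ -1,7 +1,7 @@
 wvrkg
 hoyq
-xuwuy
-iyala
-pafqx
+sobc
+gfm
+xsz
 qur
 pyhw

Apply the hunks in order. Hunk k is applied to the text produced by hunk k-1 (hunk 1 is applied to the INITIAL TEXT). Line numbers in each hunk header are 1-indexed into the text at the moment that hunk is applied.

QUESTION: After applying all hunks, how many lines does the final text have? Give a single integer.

Hunk 1: at line 1 remove [fot,yivd,iki] add [hoyq,kgu,jwgon] -> 6 lines: wvrkg hoyq kgu jwgon qur pyhw
Hunk 2: at line 1 remove [kgu,jwgon] add [xuwuy,iyala,pafqx] -> 7 lines: wvrkg hoyq xuwuy iyala pafqx qur pyhw
Hunk 3: at line 1 remove [xuwuy,iyala,pafqx] add [sobc,gfm,xsz] -> 7 lines: wvrkg hoyq sobc gfm xsz qur pyhw
Final line count: 7

Answer: 7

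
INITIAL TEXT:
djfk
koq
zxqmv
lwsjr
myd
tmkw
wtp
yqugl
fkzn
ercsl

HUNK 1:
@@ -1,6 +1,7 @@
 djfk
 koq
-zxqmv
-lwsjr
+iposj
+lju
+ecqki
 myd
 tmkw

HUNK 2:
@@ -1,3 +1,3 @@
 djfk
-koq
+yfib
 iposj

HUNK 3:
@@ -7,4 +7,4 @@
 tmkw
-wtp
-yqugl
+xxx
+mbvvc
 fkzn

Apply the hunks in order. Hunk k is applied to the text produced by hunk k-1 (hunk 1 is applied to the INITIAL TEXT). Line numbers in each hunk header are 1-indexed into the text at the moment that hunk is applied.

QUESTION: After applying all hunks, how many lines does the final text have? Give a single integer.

Answer: 11

Derivation:
Hunk 1: at line 1 remove [zxqmv,lwsjr] add [iposj,lju,ecqki] -> 11 lines: djfk koq iposj lju ecqki myd tmkw wtp yqugl fkzn ercsl
Hunk 2: at line 1 remove [koq] add [yfib] -> 11 lines: djfk yfib iposj lju ecqki myd tmkw wtp yqugl fkzn ercsl
Hunk 3: at line 7 remove [wtp,yqugl] add [xxx,mbvvc] -> 11 lines: djfk yfib iposj lju ecqki myd tmkw xxx mbvvc fkzn ercsl
Final line count: 11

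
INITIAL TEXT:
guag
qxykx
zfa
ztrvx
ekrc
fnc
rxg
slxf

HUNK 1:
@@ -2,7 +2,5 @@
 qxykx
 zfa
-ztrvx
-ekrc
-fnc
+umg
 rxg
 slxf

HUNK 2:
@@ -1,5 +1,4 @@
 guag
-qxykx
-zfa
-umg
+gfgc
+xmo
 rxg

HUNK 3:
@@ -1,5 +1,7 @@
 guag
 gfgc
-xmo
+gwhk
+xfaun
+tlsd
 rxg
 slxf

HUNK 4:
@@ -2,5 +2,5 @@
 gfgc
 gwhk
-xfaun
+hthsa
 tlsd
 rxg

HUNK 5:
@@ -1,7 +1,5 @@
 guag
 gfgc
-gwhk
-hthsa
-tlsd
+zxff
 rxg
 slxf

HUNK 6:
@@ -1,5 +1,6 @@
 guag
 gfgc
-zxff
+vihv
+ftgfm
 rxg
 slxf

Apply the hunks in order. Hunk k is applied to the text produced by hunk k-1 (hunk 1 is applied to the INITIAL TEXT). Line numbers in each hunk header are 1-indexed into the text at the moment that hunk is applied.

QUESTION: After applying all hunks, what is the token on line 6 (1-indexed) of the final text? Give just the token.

Answer: slxf

Derivation:
Hunk 1: at line 2 remove [ztrvx,ekrc,fnc] add [umg] -> 6 lines: guag qxykx zfa umg rxg slxf
Hunk 2: at line 1 remove [qxykx,zfa,umg] add [gfgc,xmo] -> 5 lines: guag gfgc xmo rxg slxf
Hunk 3: at line 1 remove [xmo] add [gwhk,xfaun,tlsd] -> 7 lines: guag gfgc gwhk xfaun tlsd rxg slxf
Hunk 4: at line 2 remove [xfaun] add [hthsa] -> 7 lines: guag gfgc gwhk hthsa tlsd rxg slxf
Hunk 5: at line 1 remove [gwhk,hthsa,tlsd] add [zxff] -> 5 lines: guag gfgc zxff rxg slxf
Hunk 6: at line 1 remove [zxff] add [vihv,ftgfm] -> 6 lines: guag gfgc vihv ftgfm rxg slxf
Final line 6: slxf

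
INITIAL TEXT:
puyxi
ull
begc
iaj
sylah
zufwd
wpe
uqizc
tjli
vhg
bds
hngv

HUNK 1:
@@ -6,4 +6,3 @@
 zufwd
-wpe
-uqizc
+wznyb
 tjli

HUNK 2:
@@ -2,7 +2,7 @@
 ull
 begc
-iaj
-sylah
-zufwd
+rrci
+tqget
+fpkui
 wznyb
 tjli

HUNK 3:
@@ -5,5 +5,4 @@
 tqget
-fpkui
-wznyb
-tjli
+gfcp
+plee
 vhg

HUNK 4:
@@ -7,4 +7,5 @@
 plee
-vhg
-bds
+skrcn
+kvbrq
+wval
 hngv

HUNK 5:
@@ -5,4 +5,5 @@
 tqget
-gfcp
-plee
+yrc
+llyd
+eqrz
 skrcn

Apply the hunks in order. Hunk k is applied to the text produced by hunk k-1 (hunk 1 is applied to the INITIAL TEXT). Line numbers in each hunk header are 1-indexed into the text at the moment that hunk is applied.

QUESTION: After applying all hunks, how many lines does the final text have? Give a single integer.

Answer: 12

Derivation:
Hunk 1: at line 6 remove [wpe,uqizc] add [wznyb] -> 11 lines: puyxi ull begc iaj sylah zufwd wznyb tjli vhg bds hngv
Hunk 2: at line 2 remove [iaj,sylah,zufwd] add [rrci,tqget,fpkui] -> 11 lines: puyxi ull begc rrci tqget fpkui wznyb tjli vhg bds hngv
Hunk 3: at line 5 remove [fpkui,wznyb,tjli] add [gfcp,plee] -> 10 lines: puyxi ull begc rrci tqget gfcp plee vhg bds hngv
Hunk 4: at line 7 remove [vhg,bds] add [skrcn,kvbrq,wval] -> 11 lines: puyxi ull begc rrci tqget gfcp plee skrcn kvbrq wval hngv
Hunk 5: at line 5 remove [gfcp,plee] add [yrc,llyd,eqrz] -> 12 lines: puyxi ull begc rrci tqget yrc llyd eqrz skrcn kvbrq wval hngv
Final line count: 12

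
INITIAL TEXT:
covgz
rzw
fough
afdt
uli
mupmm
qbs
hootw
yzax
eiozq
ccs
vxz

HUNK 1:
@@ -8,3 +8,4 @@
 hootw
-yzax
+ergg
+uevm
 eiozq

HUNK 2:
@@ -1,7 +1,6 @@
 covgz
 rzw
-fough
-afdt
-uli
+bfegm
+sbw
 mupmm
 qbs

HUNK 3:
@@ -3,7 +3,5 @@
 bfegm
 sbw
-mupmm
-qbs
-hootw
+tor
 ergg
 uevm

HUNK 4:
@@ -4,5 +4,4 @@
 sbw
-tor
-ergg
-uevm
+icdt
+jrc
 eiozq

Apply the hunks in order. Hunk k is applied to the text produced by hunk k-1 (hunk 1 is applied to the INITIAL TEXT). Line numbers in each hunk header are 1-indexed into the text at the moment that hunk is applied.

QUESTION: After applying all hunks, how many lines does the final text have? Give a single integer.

Answer: 9

Derivation:
Hunk 1: at line 8 remove [yzax] add [ergg,uevm] -> 13 lines: covgz rzw fough afdt uli mupmm qbs hootw ergg uevm eiozq ccs vxz
Hunk 2: at line 1 remove [fough,afdt,uli] add [bfegm,sbw] -> 12 lines: covgz rzw bfegm sbw mupmm qbs hootw ergg uevm eiozq ccs vxz
Hunk 3: at line 3 remove [mupmm,qbs,hootw] add [tor] -> 10 lines: covgz rzw bfegm sbw tor ergg uevm eiozq ccs vxz
Hunk 4: at line 4 remove [tor,ergg,uevm] add [icdt,jrc] -> 9 lines: covgz rzw bfegm sbw icdt jrc eiozq ccs vxz
Final line count: 9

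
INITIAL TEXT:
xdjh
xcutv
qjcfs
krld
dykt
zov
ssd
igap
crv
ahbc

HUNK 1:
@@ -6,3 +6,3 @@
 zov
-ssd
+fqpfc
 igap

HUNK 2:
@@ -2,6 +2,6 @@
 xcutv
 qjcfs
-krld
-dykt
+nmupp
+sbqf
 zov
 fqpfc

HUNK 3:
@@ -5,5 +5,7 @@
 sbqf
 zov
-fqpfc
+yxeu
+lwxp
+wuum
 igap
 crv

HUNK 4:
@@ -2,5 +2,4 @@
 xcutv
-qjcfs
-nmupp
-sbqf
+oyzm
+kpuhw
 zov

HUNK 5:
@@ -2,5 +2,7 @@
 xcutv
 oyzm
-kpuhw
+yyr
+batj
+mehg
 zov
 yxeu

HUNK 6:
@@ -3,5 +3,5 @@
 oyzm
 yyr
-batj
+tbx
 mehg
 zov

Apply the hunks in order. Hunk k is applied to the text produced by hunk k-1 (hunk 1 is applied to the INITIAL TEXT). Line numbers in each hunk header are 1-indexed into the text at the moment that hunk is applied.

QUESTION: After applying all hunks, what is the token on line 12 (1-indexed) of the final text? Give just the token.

Hunk 1: at line 6 remove [ssd] add [fqpfc] -> 10 lines: xdjh xcutv qjcfs krld dykt zov fqpfc igap crv ahbc
Hunk 2: at line 2 remove [krld,dykt] add [nmupp,sbqf] -> 10 lines: xdjh xcutv qjcfs nmupp sbqf zov fqpfc igap crv ahbc
Hunk 3: at line 5 remove [fqpfc] add [yxeu,lwxp,wuum] -> 12 lines: xdjh xcutv qjcfs nmupp sbqf zov yxeu lwxp wuum igap crv ahbc
Hunk 4: at line 2 remove [qjcfs,nmupp,sbqf] add [oyzm,kpuhw] -> 11 lines: xdjh xcutv oyzm kpuhw zov yxeu lwxp wuum igap crv ahbc
Hunk 5: at line 2 remove [kpuhw] add [yyr,batj,mehg] -> 13 lines: xdjh xcutv oyzm yyr batj mehg zov yxeu lwxp wuum igap crv ahbc
Hunk 6: at line 3 remove [batj] add [tbx] -> 13 lines: xdjh xcutv oyzm yyr tbx mehg zov yxeu lwxp wuum igap crv ahbc
Final line 12: crv

Answer: crv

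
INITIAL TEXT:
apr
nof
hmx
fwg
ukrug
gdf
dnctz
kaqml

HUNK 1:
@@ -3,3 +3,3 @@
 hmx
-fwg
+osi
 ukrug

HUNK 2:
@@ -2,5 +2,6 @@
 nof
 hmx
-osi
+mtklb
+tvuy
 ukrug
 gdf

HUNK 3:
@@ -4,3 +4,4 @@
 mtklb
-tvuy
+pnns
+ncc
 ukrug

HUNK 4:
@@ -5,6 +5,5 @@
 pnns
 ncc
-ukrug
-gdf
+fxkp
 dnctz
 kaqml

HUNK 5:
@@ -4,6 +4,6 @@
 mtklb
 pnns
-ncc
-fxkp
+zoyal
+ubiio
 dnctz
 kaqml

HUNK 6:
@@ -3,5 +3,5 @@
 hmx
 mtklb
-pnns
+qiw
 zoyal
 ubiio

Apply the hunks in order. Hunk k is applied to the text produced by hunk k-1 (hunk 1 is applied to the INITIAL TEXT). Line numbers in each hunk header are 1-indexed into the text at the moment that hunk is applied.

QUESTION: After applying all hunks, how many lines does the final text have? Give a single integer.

Hunk 1: at line 3 remove [fwg] add [osi] -> 8 lines: apr nof hmx osi ukrug gdf dnctz kaqml
Hunk 2: at line 2 remove [osi] add [mtklb,tvuy] -> 9 lines: apr nof hmx mtklb tvuy ukrug gdf dnctz kaqml
Hunk 3: at line 4 remove [tvuy] add [pnns,ncc] -> 10 lines: apr nof hmx mtklb pnns ncc ukrug gdf dnctz kaqml
Hunk 4: at line 5 remove [ukrug,gdf] add [fxkp] -> 9 lines: apr nof hmx mtklb pnns ncc fxkp dnctz kaqml
Hunk 5: at line 4 remove [ncc,fxkp] add [zoyal,ubiio] -> 9 lines: apr nof hmx mtklb pnns zoyal ubiio dnctz kaqml
Hunk 6: at line 3 remove [pnns] add [qiw] -> 9 lines: apr nof hmx mtklb qiw zoyal ubiio dnctz kaqml
Final line count: 9

Answer: 9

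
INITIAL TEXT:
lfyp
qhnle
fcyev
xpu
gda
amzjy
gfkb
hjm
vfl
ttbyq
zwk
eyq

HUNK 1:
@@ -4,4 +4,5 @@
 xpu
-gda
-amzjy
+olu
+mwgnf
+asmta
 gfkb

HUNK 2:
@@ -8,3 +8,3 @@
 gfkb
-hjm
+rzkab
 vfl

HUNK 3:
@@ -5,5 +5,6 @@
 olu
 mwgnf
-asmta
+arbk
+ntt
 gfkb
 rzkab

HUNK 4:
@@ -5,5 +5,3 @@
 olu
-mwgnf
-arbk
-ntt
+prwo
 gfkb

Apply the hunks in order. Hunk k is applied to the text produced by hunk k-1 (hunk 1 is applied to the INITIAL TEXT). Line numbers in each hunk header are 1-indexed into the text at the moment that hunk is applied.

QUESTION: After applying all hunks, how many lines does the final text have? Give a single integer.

Answer: 12

Derivation:
Hunk 1: at line 4 remove [gda,amzjy] add [olu,mwgnf,asmta] -> 13 lines: lfyp qhnle fcyev xpu olu mwgnf asmta gfkb hjm vfl ttbyq zwk eyq
Hunk 2: at line 8 remove [hjm] add [rzkab] -> 13 lines: lfyp qhnle fcyev xpu olu mwgnf asmta gfkb rzkab vfl ttbyq zwk eyq
Hunk 3: at line 5 remove [asmta] add [arbk,ntt] -> 14 lines: lfyp qhnle fcyev xpu olu mwgnf arbk ntt gfkb rzkab vfl ttbyq zwk eyq
Hunk 4: at line 5 remove [mwgnf,arbk,ntt] add [prwo] -> 12 lines: lfyp qhnle fcyev xpu olu prwo gfkb rzkab vfl ttbyq zwk eyq
Final line count: 12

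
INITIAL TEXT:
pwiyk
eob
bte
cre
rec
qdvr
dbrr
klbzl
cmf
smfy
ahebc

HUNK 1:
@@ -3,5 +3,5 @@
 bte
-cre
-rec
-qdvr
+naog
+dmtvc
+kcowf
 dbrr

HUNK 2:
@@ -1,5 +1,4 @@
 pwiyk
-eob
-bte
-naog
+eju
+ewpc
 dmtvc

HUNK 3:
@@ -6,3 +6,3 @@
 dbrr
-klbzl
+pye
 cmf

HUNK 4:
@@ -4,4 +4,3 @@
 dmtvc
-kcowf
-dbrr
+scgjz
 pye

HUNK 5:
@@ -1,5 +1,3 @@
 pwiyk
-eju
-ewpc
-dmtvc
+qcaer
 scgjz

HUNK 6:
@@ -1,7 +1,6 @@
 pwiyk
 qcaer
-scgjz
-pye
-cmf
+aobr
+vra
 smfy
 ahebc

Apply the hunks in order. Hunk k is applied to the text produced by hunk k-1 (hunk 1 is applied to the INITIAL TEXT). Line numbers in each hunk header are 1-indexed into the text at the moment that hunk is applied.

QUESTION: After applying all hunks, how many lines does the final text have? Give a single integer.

Hunk 1: at line 3 remove [cre,rec,qdvr] add [naog,dmtvc,kcowf] -> 11 lines: pwiyk eob bte naog dmtvc kcowf dbrr klbzl cmf smfy ahebc
Hunk 2: at line 1 remove [eob,bte,naog] add [eju,ewpc] -> 10 lines: pwiyk eju ewpc dmtvc kcowf dbrr klbzl cmf smfy ahebc
Hunk 3: at line 6 remove [klbzl] add [pye] -> 10 lines: pwiyk eju ewpc dmtvc kcowf dbrr pye cmf smfy ahebc
Hunk 4: at line 4 remove [kcowf,dbrr] add [scgjz] -> 9 lines: pwiyk eju ewpc dmtvc scgjz pye cmf smfy ahebc
Hunk 5: at line 1 remove [eju,ewpc,dmtvc] add [qcaer] -> 7 lines: pwiyk qcaer scgjz pye cmf smfy ahebc
Hunk 6: at line 1 remove [scgjz,pye,cmf] add [aobr,vra] -> 6 lines: pwiyk qcaer aobr vra smfy ahebc
Final line count: 6

Answer: 6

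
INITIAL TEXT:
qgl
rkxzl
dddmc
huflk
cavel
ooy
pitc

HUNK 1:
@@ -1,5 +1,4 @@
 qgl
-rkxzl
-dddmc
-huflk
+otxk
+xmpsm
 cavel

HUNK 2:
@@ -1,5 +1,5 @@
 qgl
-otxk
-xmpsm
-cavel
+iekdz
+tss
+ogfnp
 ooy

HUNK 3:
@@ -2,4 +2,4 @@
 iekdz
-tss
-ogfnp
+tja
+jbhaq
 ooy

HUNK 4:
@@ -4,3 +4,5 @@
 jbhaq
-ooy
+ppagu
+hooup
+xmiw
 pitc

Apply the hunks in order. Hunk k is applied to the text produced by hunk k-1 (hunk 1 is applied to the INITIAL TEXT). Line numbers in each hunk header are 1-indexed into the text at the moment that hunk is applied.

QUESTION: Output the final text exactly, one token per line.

Hunk 1: at line 1 remove [rkxzl,dddmc,huflk] add [otxk,xmpsm] -> 6 lines: qgl otxk xmpsm cavel ooy pitc
Hunk 2: at line 1 remove [otxk,xmpsm,cavel] add [iekdz,tss,ogfnp] -> 6 lines: qgl iekdz tss ogfnp ooy pitc
Hunk 3: at line 2 remove [tss,ogfnp] add [tja,jbhaq] -> 6 lines: qgl iekdz tja jbhaq ooy pitc
Hunk 4: at line 4 remove [ooy] add [ppagu,hooup,xmiw] -> 8 lines: qgl iekdz tja jbhaq ppagu hooup xmiw pitc

Answer: qgl
iekdz
tja
jbhaq
ppagu
hooup
xmiw
pitc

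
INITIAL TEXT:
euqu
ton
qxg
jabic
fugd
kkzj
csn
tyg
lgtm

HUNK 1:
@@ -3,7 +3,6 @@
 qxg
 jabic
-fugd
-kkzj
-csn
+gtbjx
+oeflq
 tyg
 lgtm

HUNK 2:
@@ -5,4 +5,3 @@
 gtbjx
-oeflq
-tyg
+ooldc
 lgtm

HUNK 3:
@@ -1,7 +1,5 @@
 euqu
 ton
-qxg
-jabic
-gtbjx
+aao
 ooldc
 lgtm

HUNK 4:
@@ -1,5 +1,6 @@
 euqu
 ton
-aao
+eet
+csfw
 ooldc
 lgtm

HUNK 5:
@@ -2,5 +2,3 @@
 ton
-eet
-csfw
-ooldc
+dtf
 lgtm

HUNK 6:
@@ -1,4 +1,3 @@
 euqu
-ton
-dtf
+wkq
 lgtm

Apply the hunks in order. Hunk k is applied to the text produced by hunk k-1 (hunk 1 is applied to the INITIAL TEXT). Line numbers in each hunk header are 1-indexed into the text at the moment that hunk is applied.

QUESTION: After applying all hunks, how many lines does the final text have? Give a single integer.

Answer: 3

Derivation:
Hunk 1: at line 3 remove [fugd,kkzj,csn] add [gtbjx,oeflq] -> 8 lines: euqu ton qxg jabic gtbjx oeflq tyg lgtm
Hunk 2: at line 5 remove [oeflq,tyg] add [ooldc] -> 7 lines: euqu ton qxg jabic gtbjx ooldc lgtm
Hunk 3: at line 1 remove [qxg,jabic,gtbjx] add [aao] -> 5 lines: euqu ton aao ooldc lgtm
Hunk 4: at line 1 remove [aao] add [eet,csfw] -> 6 lines: euqu ton eet csfw ooldc lgtm
Hunk 5: at line 2 remove [eet,csfw,ooldc] add [dtf] -> 4 lines: euqu ton dtf lgtm
Hunk 6: at line 1 remove [ton,dtf] add [wkq] -> 3 lines: euqu wkq lgtm
Final line count: 3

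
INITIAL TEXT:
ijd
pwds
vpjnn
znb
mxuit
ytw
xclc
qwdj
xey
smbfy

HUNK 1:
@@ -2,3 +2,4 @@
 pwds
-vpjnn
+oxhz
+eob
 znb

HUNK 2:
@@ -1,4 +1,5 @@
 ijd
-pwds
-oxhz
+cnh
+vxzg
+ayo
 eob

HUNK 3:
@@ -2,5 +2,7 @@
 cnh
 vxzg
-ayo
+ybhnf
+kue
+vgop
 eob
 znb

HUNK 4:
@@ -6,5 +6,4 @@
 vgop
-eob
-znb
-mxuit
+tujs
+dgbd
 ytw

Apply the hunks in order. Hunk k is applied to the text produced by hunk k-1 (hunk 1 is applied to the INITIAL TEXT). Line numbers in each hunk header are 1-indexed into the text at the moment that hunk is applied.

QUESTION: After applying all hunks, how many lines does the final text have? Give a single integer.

Answer: 13

Derivation:
Hunk 1: at line 2 remove [vpjnn] add [oxhz,eob] -> 11 lines: ijd pwds oxhz eob znb mxuit ytw xclc qwdj xey smbfy
Hunk 2: at line 1 remove [pwds,oxhz] add [cnh,vxzg,ayo] -> 12 lines: ijd cnh vxzg ayo eob znb mxuit ytw xclc qwdj xey smbfy
Hunk 3: at line 2 remove [ayo] add [ybhnf,kue,vgop] -> 14 lines: ijd cnh vxzg ybhnf kue vgop eob znb mxuit ytw xclc qwdj xey smbfy
Hunk 4: at line 6 remove [eob,znb,mxuit] add [tujs,dgbd] -> 13 lines: ijd cnh vxzg ybhnf kue vgop tujs dgbd ytw xclc qwdj xey smbfy
Final line count: 13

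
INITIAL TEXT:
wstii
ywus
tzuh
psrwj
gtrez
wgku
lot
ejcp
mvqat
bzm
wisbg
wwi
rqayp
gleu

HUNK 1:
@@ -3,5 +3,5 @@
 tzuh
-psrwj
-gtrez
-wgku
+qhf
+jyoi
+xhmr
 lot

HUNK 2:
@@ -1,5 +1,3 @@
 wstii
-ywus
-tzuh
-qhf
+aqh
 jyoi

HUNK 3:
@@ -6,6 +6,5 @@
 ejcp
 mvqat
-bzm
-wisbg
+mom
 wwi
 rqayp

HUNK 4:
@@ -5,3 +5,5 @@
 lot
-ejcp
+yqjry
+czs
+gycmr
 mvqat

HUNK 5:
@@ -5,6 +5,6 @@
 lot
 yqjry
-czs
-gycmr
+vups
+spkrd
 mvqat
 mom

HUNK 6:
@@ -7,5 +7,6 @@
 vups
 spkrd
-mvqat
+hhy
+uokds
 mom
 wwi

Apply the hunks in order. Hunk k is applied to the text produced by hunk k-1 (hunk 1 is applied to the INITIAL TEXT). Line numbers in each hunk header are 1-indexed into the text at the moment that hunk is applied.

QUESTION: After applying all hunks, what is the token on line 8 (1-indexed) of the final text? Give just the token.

Hunk 1: at line 3 remove [psrwj,gtrez,wgku] add [qhf,jyoi,xhmr] -> 14 lines: wstii ywus tzuh qhf jyoi xhmr lot ejcp mvqat bzm wisbg wwi rqayp gleu
Hunk 2: at line 1 remove [ywus,tzuh,qhf] add [aqh] -> 12 lines: wstii aqh jyoi xhmr lot ejcp mvqat bzm wisbg wwi rqayp gleu
Hunk 3: at line 6 remove [bzm,wisbg] add [mom] -> 11 lines: wstii aqh jyoi xhmr lot ejcp mvqat mom wwi rqayp gleu
Hunk 4: at line 5 remove [ejcp] add [yqjry,czs,gycmr] -> 13 lines: wstii aqh jyoi xhmr lot yqjry czs gycmr mvqat mom wwi rqayp gleu
Hunk 5: at line 5 remove [czs,gycmr] add [vups,spkrd] -> 13 lines: wstii aqh jyoi xhmr lot yqjry vups spkrd mvqat mom wwi rqayp gleu
Hunk 6: at line 7 remove [mvqat] add [hhy,uokds] -> 14 lines: wstii aqh jyoi xhmr lot yqjry vups spkrd hhy uokds mom wwi rqayp gleu
Final line 8: spkrd

Answer: spkrd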